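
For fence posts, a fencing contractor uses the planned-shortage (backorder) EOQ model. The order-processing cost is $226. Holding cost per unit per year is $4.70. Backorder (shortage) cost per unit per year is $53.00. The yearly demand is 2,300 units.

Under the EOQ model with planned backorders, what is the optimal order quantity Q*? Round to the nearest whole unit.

491 units

Basic EOQ = √(2·2,300·226/4.7) = 470.310
Backorder adjustment √((H+b)/b) = √((4.7+53)/53) = 1.0434
Q* = 470.310 × 1.0434 ≈ 490.72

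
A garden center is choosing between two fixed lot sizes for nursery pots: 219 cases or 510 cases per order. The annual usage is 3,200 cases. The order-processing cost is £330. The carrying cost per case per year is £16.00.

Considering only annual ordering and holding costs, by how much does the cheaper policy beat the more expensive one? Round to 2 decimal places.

TC(Q) = (D/Q)S + (Q/2)H
TC(219) = (3,200/219)×330 + (219/2)×16 = £6,573.92
TC(510) = (3,200/510)×330 + (510/2)×16 = £6,150.59
Cheaper: Q = 510.  Difference = £423.33

£423.33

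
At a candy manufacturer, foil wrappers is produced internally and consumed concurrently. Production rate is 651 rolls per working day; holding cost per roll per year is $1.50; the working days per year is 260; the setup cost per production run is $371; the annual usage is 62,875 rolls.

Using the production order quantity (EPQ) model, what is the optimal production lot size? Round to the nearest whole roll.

Daily demand d = 62,875/260 = 241.827; p = 651; 1 − d/p = 0.62853
EPQ = √(2DS / (H(1 − d/p)))
    = √(2 × 62,875 × 371 / (1.5 × 0.62853)) ≈ 7,034.48

7,034 rolls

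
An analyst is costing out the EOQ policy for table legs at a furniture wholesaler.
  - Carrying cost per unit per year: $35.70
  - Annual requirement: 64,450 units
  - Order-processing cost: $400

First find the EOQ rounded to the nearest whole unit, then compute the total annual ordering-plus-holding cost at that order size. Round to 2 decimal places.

$42,903.29

2DS/H = 2·64,450·400/35.7 = 1,444,257.70
EOQ = √1,444,257.70 ≈ 1,201.77 → Q = 1,202 units
Annual ordering cost = (D/Q)·S = (64,450/1,202) × 400 = $21,447.59
Annual holding cost  = (Q/2)·H = (1,202/2) × 35.7 = $21,455.70
Total = $21,447.59 + $21,455.70 = $42,903.29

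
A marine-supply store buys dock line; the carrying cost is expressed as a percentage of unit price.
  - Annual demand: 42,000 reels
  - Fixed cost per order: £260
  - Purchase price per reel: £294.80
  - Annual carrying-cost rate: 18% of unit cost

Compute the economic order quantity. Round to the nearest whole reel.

Carrying cost H = £294.8 × 18% = £53.0640/reel/yr
Q* = √(2·D·S / H) = √(2·42,000·260 / 53.064) = √411,578.5 ≈ 641.54

642 reels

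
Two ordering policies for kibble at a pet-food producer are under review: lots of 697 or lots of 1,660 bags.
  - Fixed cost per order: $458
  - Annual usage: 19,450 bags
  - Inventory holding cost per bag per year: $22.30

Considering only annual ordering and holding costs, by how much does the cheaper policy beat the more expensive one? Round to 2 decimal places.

$3,323.14

For each Q, cost = (D/Q)·S + (Q/2)·H.
TC(697) = (19,450/697)×458 + (697/2)×22.3 = $20,552.18
TC(1,660) = (19,450/1,660)×458 + (1,660/2)×22.3 = $23,875.33
Lots of 697 are cheaper by $3,323.14.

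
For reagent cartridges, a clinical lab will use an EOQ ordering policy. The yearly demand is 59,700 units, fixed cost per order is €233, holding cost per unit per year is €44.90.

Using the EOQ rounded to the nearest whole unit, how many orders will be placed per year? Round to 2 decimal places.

Optimal lot size Q* = (2 × 59,700 × €233 / €44.9)^½ ≈ 787.15 → Q = 787
N = D/Q = 59,700/787 ≈ 75.858 orders/yr

75.86 orders per year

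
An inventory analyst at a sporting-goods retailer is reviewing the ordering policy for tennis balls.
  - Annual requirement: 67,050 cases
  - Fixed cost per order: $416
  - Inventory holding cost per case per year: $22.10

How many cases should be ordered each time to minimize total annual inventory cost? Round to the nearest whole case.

1,589 cases

Q* = √(2·D·S / H) = √(2·67,050·416 / 22.1) = √2,524,235.3 ≈ 1,588.78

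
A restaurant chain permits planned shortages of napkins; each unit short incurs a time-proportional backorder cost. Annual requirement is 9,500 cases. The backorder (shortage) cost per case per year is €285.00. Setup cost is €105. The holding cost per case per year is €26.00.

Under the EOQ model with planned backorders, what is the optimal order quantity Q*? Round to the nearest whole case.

289 cases

Basic EOQ = √(2·9,500·105/26) = 277.003
Backorder adjustment √((H+b)/b) = √((26+285)/285) = 1.0446
Q* = 277.003 × 1.0446 ≈ 289.36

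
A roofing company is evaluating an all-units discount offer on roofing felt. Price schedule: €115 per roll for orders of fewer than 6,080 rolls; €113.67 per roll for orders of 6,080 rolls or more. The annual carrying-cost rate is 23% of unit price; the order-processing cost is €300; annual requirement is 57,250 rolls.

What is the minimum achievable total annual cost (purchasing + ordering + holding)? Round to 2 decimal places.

H₁ = 23%×€115 = €26.4500;  H₂ = 23%×€113.67 = €26.1441
EOQ₁ = √(2×57,250×300/26.4500) = 1,139.59  (< 6,080, feasible at tier 1)
EOQ₂ = √(2×57,250×300/26.1441) = 1,146.24  (< 6,080 → use Q = 6,080 at tier-2 price)
TC(tier 1 (EOQ₁), Q≈1,139.6) = €6,613,892.29
TC(tier 2, Q≈6,080.0) = €6,589,910.40
Minimum at tier 2: €6,589,910.40

€6,589,910.40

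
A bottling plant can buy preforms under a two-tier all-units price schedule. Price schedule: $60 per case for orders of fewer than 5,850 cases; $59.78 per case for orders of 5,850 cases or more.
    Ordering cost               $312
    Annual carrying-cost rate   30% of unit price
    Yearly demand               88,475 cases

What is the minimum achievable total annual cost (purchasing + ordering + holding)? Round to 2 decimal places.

$5,340,023.82

H₁ = 30%×$60 = $18.0000;  H₂ = 30%×$59.78 = $17.9340
EOQ₁ = √(2×88,475×312/18.0000) = 1,751.32  (< 5,850, feasible at tier 1)
EOQ₂ = √(2×88,475×312/17.9340) = 1,754.54  (< 5,850 → use Q = 5,850 at tier-2 price)
TC(tier 1 (EOQ₁), Q≈1,751.3) = $5,340,023.82
TC(tier 2, Q≈5,850.0) = $5,346,211.12
Minimum at tier 1 (EOQ₁): $5,340,023.82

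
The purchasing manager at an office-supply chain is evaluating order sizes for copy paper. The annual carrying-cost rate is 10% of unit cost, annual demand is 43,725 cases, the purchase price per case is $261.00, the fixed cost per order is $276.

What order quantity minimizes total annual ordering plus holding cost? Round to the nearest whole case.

Carrying cost H = $261 × 10% = $26.1000/case/yr
Optimal lot size Q* = (2 × 43,725 × $276 / $26.1)^½ ≈ 961.64

962 cases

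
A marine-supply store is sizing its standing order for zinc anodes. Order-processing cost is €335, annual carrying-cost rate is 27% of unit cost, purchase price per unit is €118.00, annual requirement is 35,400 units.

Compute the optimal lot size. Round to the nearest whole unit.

863 units

Carrying cost H = €118 × 27% = €31.8600/unit/yr
Optimal lot size Q* = (2 × 35,400 × €335 / €31.86)^½ ≈ 862.81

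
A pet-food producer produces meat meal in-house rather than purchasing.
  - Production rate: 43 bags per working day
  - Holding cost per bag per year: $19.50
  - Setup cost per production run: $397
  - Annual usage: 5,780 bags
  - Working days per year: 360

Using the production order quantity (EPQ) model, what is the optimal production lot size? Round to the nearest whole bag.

613 bags

d = 5,780/360 = 16.0556 bags/day;  effective holding cost H(1 − d/p) = 19.5·(1 − 16.0556/43) = 12.21899
Q* = √(2DS / H_eff) = √(2·5,780·397 / 12.21899) ≈ 612.85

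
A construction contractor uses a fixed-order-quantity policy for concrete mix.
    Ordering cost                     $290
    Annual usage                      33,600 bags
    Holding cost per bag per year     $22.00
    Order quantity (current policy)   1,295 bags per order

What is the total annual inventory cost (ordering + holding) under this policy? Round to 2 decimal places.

Orders/yr = 33,600/1,295 = 25.946; ordering cost = 25.946 × $290 = $7,524.32
Average inventory = 1,295/2 = 647.5; holding cost = 647.5 × $22 = $14,245.00
Total = $7,524.32 + $14,245.00 = $21,769.32

$21,769.32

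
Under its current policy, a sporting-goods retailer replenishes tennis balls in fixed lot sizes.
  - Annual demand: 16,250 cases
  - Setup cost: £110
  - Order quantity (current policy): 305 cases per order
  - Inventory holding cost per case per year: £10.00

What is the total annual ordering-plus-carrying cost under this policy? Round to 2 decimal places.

Annual ordering cost = (D/Q)·S = (16,250/305) × 110 = £5,860.66
Annual holding cost  = (Q/2)·H = (305/2) × 10 = £1,525.00
Total = £5,860.66 + £1,525.00 = £7,385.66

£7,385.66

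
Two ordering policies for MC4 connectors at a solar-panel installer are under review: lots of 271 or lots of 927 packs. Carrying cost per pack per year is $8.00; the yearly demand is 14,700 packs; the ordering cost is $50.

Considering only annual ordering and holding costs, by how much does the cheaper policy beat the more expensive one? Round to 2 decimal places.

Annual cost at Q: ordering D·S/Q plus holding Q·H/2.
TC(271) = (14,700/271)×50 + (271/2)×8 = $3,796.18
TC(927) = (14,700/927)×50 + (927/2)×8 = $4,500.88
Lots of 271 are cheaper by $704.70.

$704.70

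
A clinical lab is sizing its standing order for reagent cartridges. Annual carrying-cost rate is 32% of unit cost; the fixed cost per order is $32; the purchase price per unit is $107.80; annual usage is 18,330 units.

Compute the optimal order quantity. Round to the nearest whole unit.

184 units

Holding cost per unit per year: H = 32% × $107.8 = $34.4960
Q* = √(2·D·S / H) = √(2·18,330·32 / 34.496) = √34,007.4 ≈ 184.41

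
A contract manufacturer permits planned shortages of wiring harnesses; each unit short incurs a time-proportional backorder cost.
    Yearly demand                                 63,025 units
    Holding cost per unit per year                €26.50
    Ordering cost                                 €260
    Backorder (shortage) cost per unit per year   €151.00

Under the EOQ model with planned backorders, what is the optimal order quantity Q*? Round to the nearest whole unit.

1,206 units

Basic EOQ = √(2·63,025·260/26.5) = 1,112.078
Backorder adjustment √((H+b)/b) = √((26.5+151)/151) = 1.0842
Q* = 1,112.078 × 1.0842 ≈ 1,205.72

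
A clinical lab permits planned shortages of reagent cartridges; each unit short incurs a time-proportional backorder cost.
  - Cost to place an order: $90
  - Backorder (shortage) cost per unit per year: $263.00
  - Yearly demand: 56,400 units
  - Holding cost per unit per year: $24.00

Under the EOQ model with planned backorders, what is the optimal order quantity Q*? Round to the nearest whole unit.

Basic EOQ = √(2·56,400·90/24) = 650.385
Backorder adjustment √((H+b)/b) = √((24+263)/263) = 1.0446
Q* = 650.385 × 1.0446 ≈ 679.41

679 units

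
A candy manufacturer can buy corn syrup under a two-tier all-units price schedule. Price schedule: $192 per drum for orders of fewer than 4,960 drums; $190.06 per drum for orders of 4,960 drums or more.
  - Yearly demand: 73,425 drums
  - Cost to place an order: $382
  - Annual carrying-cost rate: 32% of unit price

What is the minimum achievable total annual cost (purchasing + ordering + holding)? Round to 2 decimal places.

H₁ = 32%×$192 = $61.4400;  H₂ = 32%×$190.06 = $60.8192
EOQ₁ = √(2×73,425×382/61.4400) = 955.53  (< 4,960, feasible at tier 1)
EOQ₂ = √(2×73,425×382/60.8192) = 960.39  (< 4,960 → use Q = 4,960 at tier-2 price)
TC(tier 1 (EOQ₁), Q≈955.5) = $14,156,307.59
TC(tier 2, Q≈4,960.0) = $14,111,642.03
Minimum at tier 2: $14,111,642.03

$14,111,642.03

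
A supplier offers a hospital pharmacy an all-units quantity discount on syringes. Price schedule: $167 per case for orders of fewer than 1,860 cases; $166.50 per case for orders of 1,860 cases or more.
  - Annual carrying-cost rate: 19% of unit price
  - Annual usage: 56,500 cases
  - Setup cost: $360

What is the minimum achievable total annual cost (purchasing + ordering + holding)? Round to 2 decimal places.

$9,447,606.03

H₁ = 19%×$167 = $31.7300;  H₂ = 19%×$166.50 = $31.6350
EOQ₁ = √(2×56,500×360/31.7300) = 1,132.28  (< 1,860, feasible at tier 1)
EOQ₂ = √(2×56,500×360/31.6350) = 1,133.98  (< 1,860 → use Q = 1,860 at tier-2 price)
TC(tier 1 (EOQ₁), Q≈1,132.3) = $9,471,427.38
TC(tier 2, Q≈1,860.0) = $9,447,606.03
Minimum at tier 2: $9,447,606.03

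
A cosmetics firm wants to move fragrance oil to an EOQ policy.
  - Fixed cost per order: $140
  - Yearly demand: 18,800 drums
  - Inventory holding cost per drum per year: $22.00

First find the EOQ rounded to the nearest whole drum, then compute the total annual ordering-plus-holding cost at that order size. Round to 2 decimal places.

$10,761.41

Q* = √(2·D·S / H) = √(2·18,800·140 / 22) = √239,272.7 ≈ 489.16 → Q = 489 drums
Annual ordering cost = (D/Q)·S = (18,800/489) × 140 = $5,382.41
Annual holding cost  = (Q/2)·H = (489/2) × 22 = $5,379.00
Total = $5,382.41 + $5,379.00 = $10,761.41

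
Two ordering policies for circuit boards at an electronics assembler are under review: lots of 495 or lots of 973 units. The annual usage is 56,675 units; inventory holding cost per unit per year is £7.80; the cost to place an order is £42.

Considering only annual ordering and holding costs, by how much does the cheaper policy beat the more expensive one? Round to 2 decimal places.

£498.19

For each Q, cost = (D/Q)·S + (Q/2)·H.
TC(495) = (56,675/495)×42 + (495/2)×7.8 = £6,739.29
TC(973) = (56,675/973)×42 + (973/2)×7.8 = £6,241.10
|ΔTC| = |£6,739.29 − £6,241.10| = £498.19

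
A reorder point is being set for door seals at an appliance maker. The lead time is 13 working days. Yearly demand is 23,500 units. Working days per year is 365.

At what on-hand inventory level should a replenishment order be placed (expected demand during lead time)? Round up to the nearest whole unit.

837 units

Daily demand d = 23,500 / 365 = 64.384 units/day
Demand during lead time = 64.384 × 13 = 836.99
Reorder point = 836.99 → round up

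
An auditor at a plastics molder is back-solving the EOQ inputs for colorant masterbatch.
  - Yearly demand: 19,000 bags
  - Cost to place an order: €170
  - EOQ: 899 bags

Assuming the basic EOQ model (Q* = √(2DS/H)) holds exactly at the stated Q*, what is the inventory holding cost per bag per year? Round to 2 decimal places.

EOQ relation: Q² = 2DS/H, so rearrange for the unknown.
H = 2DS / Q² = 2 × 19,000 × 170 / 899² = 7.9931

€7.99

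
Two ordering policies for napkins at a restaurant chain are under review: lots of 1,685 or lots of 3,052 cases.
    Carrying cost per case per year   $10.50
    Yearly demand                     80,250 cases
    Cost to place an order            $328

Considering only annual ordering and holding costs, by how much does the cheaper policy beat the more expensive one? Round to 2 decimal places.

$179.89

Annual cost at Q: ordering D·S/Q plus holding Q·H/2.
TC(1,685) = (80,250/1,685)×328 + (1,685/2)×10.5 = $24,467.61
TC(3,052) = (80,250/3,052)×328 + (3,052/2)×10.5 = $24,647.51
Lots of 1,685 are cheaper by $179.89.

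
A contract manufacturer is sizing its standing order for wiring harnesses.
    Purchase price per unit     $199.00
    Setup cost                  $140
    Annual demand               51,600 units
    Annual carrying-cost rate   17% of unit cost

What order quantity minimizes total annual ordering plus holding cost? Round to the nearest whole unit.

Holding cost per unit per year: H = 17% × $199 = $33.8300
EOQ = √(2DS/H) = √(2 × 51,600 × 140 / 33.83)
    = √(427,076.56) ≈ 653.51

654 units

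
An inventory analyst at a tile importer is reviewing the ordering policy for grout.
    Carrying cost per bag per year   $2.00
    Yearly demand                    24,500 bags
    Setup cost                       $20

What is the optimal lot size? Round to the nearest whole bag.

2DS/H = 2·24,500·20/2 = 490,000.00
EOQ = √490,000.00 ≈ 700.00

700 bags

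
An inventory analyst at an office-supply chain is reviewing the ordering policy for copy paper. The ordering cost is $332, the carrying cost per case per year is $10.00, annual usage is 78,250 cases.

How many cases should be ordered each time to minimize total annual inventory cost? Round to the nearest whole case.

EOQ = √(2DS/H) = √(2 × 78,250 × 332 / 10)
    = √(5,195,800.00) ≈ 2,279.43

2,279 cases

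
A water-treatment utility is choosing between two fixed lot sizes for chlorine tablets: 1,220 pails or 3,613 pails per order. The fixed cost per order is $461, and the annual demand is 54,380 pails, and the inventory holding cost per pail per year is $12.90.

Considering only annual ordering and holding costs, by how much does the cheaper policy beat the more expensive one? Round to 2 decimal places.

$1,824.95

TC(Q) = (D/Q)S + (Q/2)H
TC(1,220) = (54,380/1,220)×461 + (1,220/2)×12.9 = $28,417.51
TC(3,613) = (54,380/3,613)×461 + (3,613/2)×12.9 = $30,242.46
Cheaper: Q = 1,220.  Difference = $1,824.95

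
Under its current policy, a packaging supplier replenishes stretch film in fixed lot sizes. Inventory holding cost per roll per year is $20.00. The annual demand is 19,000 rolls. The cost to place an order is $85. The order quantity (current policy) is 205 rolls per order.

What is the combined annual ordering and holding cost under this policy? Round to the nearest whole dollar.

$9,928

Ordering: D/Q × S = 19,000/205 × $85 = $7,878.05
Holding:  Q/2 × H = 205/2 × $20 = $2,050.00
Total = $7,878.05 + $2,050.00 = $9,928.05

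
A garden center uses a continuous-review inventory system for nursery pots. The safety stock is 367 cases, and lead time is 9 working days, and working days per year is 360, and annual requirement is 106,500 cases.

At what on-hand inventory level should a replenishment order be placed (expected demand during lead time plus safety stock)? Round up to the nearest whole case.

Daily demand d = 106,500 / 360 = 295.833 cases/day
Demand during lead time = 295.833 × 9 = 2,662.50
Reorder point = 2,662.50 + 367 = 3,029.50 → round up

3,030 cases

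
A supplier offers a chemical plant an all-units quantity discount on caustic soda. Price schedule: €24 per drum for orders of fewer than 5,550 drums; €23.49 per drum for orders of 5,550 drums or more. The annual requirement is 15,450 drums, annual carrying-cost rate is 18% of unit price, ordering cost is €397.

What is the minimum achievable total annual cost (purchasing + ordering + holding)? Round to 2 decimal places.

€375,758.92

H₁ = 18%×€24 = €4.3200;  H₂ = 18%×€23.49 = €4.2282
EOQ₁ = √(2×15,450×397/4.3200) = 1,685.13  (< 5,550, feasible at tier 1)
EOQ₂ = √(2×15,450×397/4.2282) = 1,703.32  (< 5,550 → use Q = 5,550 at tier-2 price)
TC(tier 1 (EOQ₁), Q≈1,685.1) = €378,079.75
TC(tier 2, Q≈5,550.0) = €375,758.92
Minimum at tier 2: €375,758.92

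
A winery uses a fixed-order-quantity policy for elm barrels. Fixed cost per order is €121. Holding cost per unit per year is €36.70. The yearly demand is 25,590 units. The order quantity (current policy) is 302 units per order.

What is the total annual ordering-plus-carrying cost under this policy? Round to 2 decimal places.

€15,794.65

Orders/yr = 25,590/302 = 84.735; ordering cost = 84.735 × €121 = €10,252.95
Average inventory = 302/2 = 151; holding cost = 151 × €36.7 = €5,541.70
Total = €10,252.95 + €5,541.70 = €15,794.65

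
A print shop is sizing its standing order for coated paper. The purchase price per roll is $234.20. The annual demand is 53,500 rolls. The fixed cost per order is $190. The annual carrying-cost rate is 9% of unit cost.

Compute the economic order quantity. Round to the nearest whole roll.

982 rolls

H = i·C = 0.09 × $234.2 = $21.0780 per roll-year
Optimal lot size Q* = (2 × 53,500 × $190 / $21.078)^½ ≈ 982.10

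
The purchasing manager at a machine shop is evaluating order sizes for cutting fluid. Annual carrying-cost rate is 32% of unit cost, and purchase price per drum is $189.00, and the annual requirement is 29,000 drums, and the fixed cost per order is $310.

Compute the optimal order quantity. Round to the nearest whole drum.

545 drums

Holding cost per drum per year: H = 32% × $189 = $60.4800
EOQ = √(2DS/H) = √(2 × 29,000 × 310 / 60.48)
    = √(297,288.36) ≈ 545.24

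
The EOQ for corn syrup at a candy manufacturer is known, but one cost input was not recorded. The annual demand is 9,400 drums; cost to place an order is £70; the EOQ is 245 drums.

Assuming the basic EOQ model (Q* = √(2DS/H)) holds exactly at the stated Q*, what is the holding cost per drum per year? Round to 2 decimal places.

Since Q* = (2DS/H)^½, squaring gives Q*²·H = 2DS.
H = 2DS / Q² = 2 × 9,400 × 70 / 245² = 21.9242

£21.92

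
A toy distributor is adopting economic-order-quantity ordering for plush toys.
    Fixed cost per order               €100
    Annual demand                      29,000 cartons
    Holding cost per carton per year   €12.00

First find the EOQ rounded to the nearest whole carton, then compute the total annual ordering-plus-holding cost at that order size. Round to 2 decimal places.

€8,342.66

Optimal lot size Q* = (2 × 29,000 × €100 / €12)^½ ≈ 695.22 → Q = 695 cartons
Ordering: D/Q × S = 29,000/695 × €100 = €4,172.66
Holding:  Q/2 × H = 695/2 × €12 = €4,170.00
Total = €4,172.66 + €4,170.00 = €8,342.66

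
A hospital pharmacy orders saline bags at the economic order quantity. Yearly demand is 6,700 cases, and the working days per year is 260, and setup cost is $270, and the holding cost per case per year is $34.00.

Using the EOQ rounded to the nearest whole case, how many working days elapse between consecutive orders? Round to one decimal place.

12.7 days

EOQ = √(2DS/H) = √(2 × 6,700 × 270 / 34)
    = √(106,411.76) ≈ 326.21 → Q = 326 cases
Days between orders = 260 / (D/Q) = 260 / 20.552 ≈ 12.651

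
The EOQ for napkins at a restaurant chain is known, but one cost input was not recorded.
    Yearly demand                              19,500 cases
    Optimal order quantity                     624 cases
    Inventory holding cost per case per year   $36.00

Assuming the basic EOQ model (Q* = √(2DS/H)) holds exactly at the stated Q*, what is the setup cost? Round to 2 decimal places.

Since Q* = (2DS/H)^½, squaring gives Q*²·H = 2DS.
S = Q²H / (2D) = 624² × 36 / (2 × 19,500) = 359.4240

$359.42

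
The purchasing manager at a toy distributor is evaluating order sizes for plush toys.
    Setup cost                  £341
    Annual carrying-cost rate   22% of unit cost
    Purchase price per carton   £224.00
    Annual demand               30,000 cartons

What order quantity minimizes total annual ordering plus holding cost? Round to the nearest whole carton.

Holding cost per carton per year: H = 22% × £224 = £49.2800
EOQ = √(2DS/H) = √(2 × 30,000 × 341 / 49.28)
    = √(415,178.57) ≈ 644.34

644 cartons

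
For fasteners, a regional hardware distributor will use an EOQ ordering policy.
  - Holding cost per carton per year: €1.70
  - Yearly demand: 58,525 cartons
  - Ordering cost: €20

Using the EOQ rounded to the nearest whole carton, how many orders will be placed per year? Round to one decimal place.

49.9 orders per year

Q* = √(2·D·S / H) = √(2·58,525·20 / 1.7) = √1,377,058.8 ≈ 1,173.48 → Q = 1,173
Orders per year = D/Q = 58,525 / 1,173 = 49.893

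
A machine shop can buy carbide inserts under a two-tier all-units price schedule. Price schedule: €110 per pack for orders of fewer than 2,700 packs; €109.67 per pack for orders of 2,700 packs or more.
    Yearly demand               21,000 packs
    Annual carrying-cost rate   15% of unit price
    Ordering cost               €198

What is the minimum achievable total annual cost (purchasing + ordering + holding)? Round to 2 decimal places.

€2,321,713.84

H₁ = 15%×€110 = €16.5000;  H₂ = 15%×€109.67 = €16.4505
EOQ₁ = √(2×21,000×198/16.5000) = 709.93  (< 2,700, feasible at tier 1)
EOQ₂ = √(2×21,000×198/16.4505) = 711.00  (< 2,700 → use Q = 2,700 at tier-2 price)
TC(tier 1 (EOQ₁), Q≈709.9) = €2,321,713.84
TC(tier 2, Q≈2,700.0) = €2,326,818.17
Minimum at tier 1 (EOQ₁): €2,321,713.84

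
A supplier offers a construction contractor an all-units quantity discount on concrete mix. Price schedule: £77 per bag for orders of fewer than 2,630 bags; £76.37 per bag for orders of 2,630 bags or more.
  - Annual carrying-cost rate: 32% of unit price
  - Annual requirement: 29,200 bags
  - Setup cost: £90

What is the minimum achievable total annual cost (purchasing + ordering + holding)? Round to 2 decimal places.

£2,259,780.15

H₁ = 32%×£77 = £24.6400;  H₂ = 32%×£76.37 = £24.4384
EOQ₁ = √(2×29,200×90/24.6400) = 461.86  (< 2,630, feasible at tier 1)
EOQ₂ = √(2×29,200×90/24.4384) = 463.76  (< 2,630 → use Q = 2,630 at tier-2 price)
TC(tier 1 (EOQ₁), Q≈461.9) = £2,259,780.15
TC(tier 2, Q≈2,630.0) = £2,263,139.74
Minimum at tier 1 (EOQ₁): £2,259,780.15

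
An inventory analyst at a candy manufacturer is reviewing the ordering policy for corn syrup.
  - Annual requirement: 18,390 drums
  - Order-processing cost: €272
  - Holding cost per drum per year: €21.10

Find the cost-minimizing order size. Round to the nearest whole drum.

689 drums

2DS/H = 2·18,390·272/21.1 = 474,130.81
EOQ = √474,130.81 ≈ 688.57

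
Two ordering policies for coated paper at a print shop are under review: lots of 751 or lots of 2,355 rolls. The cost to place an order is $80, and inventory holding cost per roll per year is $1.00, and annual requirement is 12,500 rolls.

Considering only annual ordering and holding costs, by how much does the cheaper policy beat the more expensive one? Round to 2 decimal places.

For each Q, cost = (D/Q)·S + (Q/2)·H.
TC(751) = (12,500/751)×80 + (751/2)×1 = $1,707.06
TC(2,355) = (12,500/2,355)×80 + (2,355/2)×1 = $1,602.13
Lots of 2,355 are cheaper by $104.93.

$104.93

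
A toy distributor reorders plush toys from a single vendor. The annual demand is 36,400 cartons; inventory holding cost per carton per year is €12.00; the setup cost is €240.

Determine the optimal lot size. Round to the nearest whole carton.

Optimal lot size Q* = (2 × 36,400 × €240 / €12)^½ ≈ 1,206.65

1,207 cartons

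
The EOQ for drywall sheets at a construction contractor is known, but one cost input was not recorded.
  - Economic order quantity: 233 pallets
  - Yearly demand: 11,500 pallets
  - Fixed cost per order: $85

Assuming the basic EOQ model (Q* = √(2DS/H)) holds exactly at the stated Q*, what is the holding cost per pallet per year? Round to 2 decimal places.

$36.01

EOQ relation: Q² = 2DS/H, so rearrange for the unknown.
H = 2DS / Q² = 2 × 11,500 × 85 / 233² = 36.0110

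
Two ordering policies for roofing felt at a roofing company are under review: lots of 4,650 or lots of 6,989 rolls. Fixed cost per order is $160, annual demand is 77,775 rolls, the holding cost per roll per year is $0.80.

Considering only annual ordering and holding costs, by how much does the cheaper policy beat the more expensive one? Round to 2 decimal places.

TC(Q) = (D/Q)S + (Q/2)H
TC(4,650) = (77,775/4,650)×160 + (4,650/2)×0.8 = $4,536.13
TC(6,989) = (77,775/6,989)×160 + (6,989/2)×0.8 = $4,576.11
Cheaper: Q = 4,650.  Difference = $39.98

$39.98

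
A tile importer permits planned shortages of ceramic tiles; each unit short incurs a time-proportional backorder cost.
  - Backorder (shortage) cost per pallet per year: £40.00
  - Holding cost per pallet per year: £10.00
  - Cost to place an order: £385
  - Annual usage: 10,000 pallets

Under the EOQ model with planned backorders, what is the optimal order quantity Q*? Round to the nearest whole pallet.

Basic EOQ = √(2·10,000·385/10) = 877.496
Backorder adjustment √((H+b)/b) = √((10+40)/40) = 1.1180
Q* = 877.496 × 1.1180 ≈ 981.07

981 pallets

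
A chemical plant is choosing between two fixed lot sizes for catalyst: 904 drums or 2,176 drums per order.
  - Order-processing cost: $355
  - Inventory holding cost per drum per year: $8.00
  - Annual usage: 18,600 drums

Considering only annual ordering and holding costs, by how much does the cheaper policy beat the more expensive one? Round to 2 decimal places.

$818.26

For each Q, cost = (D/Q)·S + (Q/2)·H.
TC(904) = (18,600/904)×355 + (904/2)×8 = $10,920.20
TC(2,176) = (18,600/2,176)×355 + (2,176/2)×8 = $11,738.47
Cheaper: Q = 904.  Difference = $818.26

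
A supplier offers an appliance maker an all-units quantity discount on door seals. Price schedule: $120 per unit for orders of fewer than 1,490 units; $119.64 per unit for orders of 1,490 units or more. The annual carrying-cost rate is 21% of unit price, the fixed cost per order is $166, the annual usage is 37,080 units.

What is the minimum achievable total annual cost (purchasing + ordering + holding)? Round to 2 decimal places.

$4,459,099.94

H₁ = 21%×$120 = $25.2000;  H₂ = 21%×$119.64 = $25.1244
EOQ₁ = √(2×37,080×166/25.2000) = 698.94  (< 1,490, feasible at tier 1)
EOQ₂ = √(2×37,080×166/25.1244) = 699.99  (< 1,490 → use Q = 1,490 at tier-2 price)
TC(tier 1 (EOQ₁), Q≈698.9) = $4,467,213.24
TC(tier 2, Q≈1,490.0) = $4,459,099.94
Minimum at tier 2: $4,459,099.94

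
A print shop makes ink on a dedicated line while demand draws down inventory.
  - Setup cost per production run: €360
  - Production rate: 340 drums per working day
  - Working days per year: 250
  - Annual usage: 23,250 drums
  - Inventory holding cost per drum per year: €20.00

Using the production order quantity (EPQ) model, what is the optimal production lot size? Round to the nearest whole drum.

1,073 drums

d = 23,250/250 = 93.0000 drums/day;  effective holding cost H(1 − d/p) = 20·(1 − 93.0000/340) = 14.52941
Q* = √(2DS / H_eff) = √(2·23,250·360 / 14.52941) ≈ 1,073.38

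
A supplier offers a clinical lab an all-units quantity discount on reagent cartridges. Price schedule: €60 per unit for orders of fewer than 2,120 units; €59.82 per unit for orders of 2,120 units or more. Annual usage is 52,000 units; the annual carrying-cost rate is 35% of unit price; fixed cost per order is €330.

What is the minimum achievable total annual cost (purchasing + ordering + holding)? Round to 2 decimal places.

€3,140,927.56

H₁ = 35%×€60 = €21.0000;  H₂ = 35%×€59.82 = €20.9370
EOQ₁ = √(2×52,000×330/21.0000) = 1,278.39  (< 2,120, feasible at tier 1)
EOQ₂ = √(2×52,000×330/20.9370) = 1,280.31  (< 2,120 → use Q = 2,120 at tier-2 price)
TC(tier 1 (EOQ₁), Q≈1,278.4) = €3,146,846.23
TC(tier 2, Q≈2,120.0) = €3,140,927.56
Minimum at tier 2: €3,140,927.56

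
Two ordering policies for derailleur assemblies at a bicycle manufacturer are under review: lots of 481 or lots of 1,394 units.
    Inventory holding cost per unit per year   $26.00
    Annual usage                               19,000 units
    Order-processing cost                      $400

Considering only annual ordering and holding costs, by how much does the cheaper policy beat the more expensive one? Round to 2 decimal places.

For each Q, cost = (D/Q)·S + (Q/2)·H.
TC(481) = (19,000/481)×400 + (481/2)×26 = $22,053.42
TC(1,394) = (19,000/1,394)×400 + (1,394/2)×26 = $23,573.94
Lots of 481 are cheaper by $1,520.52.

$1,520.52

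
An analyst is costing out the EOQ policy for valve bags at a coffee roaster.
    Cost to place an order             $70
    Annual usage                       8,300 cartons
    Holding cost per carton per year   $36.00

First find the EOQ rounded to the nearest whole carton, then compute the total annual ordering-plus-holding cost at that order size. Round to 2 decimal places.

$6,467.78

2DS/H = 2·8,300·70/36 = 32,277.78
EOQ = √32,277.78 ≈ 179.66 → Q = 180 cartons
Annual ordering cost = (D/Q)·S = (8,300/180) × 70 = $3,227.78
Annual holding cost  = (Q/2)·H = (180/2) × 36 = $3,240.00
Total = $3,227.78 + $3,240.00 = $6,467.78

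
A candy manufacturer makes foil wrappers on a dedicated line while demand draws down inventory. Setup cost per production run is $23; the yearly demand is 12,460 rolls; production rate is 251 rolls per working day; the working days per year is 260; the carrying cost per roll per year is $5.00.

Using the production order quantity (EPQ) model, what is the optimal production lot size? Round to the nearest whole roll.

376 rolls

Daily demand d = 12,460/260 = 47.923; p = 251; 1 − d/p = 0.80907
EPQ = √(2DS / (H(1 − d/p)))
    = √(2 × 12,460 × 23 / (5 × 0.80907)) ≈ 376.41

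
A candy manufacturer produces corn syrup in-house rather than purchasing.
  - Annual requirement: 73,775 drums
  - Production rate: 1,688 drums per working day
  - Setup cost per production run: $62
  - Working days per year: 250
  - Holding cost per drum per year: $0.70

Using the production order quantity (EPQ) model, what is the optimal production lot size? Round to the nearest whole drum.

3,980 drums

d = 73,775/250 = 295.1000 drums/day;  effective holding cost H(1 − d/p) = 0.7·(1 − 295.1000/1688) = 0.57762
Q* = √(2DS / H_eff) = √(2·73,775·62 / 0.57762) ≈ 3,979.63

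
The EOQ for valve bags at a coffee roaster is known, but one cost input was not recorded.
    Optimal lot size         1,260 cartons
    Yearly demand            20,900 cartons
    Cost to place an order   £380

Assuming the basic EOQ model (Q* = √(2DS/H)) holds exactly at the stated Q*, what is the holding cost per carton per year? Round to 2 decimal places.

£10.01

EOQ relation: Q² = 2DS/H, so rearrange for the unknown.
H = 2DS / Q² = 2 × 20,900 × 380 / 1,260² = 10.0050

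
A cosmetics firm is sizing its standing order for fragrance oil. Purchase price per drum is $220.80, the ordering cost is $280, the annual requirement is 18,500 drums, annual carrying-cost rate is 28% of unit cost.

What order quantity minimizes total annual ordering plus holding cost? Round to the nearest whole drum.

Carrying cost H = $220.8 × 28% = $61.8240/drum/yr
EOQ = √(2DS/H) = √(2 × 18,500 × 280 / 61.824)
    = √(167,572.46) ≈ 409.36

409 drums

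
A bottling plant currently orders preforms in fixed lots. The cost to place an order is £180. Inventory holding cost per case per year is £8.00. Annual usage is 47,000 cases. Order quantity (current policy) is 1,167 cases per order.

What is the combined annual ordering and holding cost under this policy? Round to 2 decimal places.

£11,917.36

Annual ordering cost = (D/Q)·S = (47,000/1,167) × 180 = £7,249.36
Annual holding cost  = (Q/2)·H = (1,167/2) × 8 = £4,668.00
Total = £7,249.36 + £4,668.00 = £11,917.36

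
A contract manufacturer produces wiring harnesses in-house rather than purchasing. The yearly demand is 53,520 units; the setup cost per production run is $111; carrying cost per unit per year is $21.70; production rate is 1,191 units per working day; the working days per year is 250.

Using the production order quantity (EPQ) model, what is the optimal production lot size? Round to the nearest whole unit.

817 units

Daily demand d = 53,520/250 = 214.080; p = 1191; 1 − d/p = 0.82025
EPQ = √(2DS / (H(1 − d/p)))
    = √(2 × 53,520 × 111 / (21.7 × 0.82025)) ≈ 817.02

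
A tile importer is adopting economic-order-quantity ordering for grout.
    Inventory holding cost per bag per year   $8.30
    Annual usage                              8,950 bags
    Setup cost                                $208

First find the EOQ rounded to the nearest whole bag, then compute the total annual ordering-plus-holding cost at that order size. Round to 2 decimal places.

Q* = √(2·D·S / H) = √(2·8,950·208 / 8.3) = √448,578.3 ≈ 669.76 → Q = 670 bags
Ordering: D/Q × S = 8,950/670 × $208 = $2,778.51
Holding:  Q/2 × H = 670/2 × $8.3 = $2,780.50
Total = $2,778.51 + $2,780.50 = $5,559.01

$5,559.01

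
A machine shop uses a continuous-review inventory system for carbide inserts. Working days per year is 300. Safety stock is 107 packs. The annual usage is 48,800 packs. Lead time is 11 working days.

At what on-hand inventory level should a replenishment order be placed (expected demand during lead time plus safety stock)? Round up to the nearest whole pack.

1,897 packs

Daily demand d = 48,800 / 300 = 162.667 packs/day
Demand during lead time = 162.667 × 11 = 1,789.33
Reorder point = 1,789.33 + 107 = 1,896.33 → round up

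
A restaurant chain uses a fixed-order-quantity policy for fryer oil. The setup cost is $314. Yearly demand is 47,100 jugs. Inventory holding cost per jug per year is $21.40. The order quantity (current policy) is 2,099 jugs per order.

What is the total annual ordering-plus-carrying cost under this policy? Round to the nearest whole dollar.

Annual ordering cost = (D/Q)·S = (47,100/2,099) × 314 = $7,045.93
Annual holding cost  = (Q/2)·H = (2,099/2) × 21.4 = $22,459.30
Total = $7,045.93 + $22,459.30 = $29,505.23

$29,505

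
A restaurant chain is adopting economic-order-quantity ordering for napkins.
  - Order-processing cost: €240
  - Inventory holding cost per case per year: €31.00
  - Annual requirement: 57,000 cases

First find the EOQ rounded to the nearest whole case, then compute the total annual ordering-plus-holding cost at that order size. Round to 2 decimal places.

EOQ = √(2DS/H) = √(2 × 57,000 × 240 / 31)
    = √(882,580.65) ≈ 939.46 → Q = 939 cases
Ordering: D/Q × S = 57,000/939 × €240 = €14,568.69
Holding:  Q/2 × H = 939/2 × €31 = €14,554.50
Total = €14,568.69 + €14,554.50 = €29,123.19

€29,123.19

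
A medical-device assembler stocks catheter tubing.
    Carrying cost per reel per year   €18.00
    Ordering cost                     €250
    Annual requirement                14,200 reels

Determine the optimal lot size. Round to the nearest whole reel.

Optimal lot size Q* = (2 × 14,200 × €250 / €18)^½ ≈ 628.05

628 reels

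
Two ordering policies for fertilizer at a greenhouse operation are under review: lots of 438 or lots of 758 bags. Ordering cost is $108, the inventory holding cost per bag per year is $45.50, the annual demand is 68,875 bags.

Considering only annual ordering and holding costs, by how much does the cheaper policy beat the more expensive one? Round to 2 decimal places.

$110.45

Annual cost at Q: ordering D·S/Q plus holding Q·H/2.
TC(438) = (68,875/438)×108 + (438/2)×45.5 = $26,947.38
TC(758) = (68,875/758)×108 + (758/2)×45.5 = $27,057.82
Cheaper: Q = 438.  Difference = $110.45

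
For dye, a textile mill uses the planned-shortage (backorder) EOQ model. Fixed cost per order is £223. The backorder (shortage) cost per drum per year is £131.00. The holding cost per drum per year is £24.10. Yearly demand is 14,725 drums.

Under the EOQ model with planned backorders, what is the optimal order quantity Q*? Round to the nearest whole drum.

Basic EOQ = √(2·14,725·223/24.1) = 522.019
Backorder adjustment √((H+b)/b) = √((24.1+131)/131) = 1.0881
Q* = 522.019 × 1.0881 ≈ 568.01

568 drums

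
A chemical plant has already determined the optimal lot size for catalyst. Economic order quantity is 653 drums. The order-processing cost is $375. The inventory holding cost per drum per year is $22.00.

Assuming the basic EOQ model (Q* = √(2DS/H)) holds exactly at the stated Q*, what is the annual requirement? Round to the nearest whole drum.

12,508 drums per year

EOQ relation: Q² = 2DS/H, so rearrange for the unknown.
D = Q²H / (2S) = 653² × 22 / (2 × 375) = 12,508.00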